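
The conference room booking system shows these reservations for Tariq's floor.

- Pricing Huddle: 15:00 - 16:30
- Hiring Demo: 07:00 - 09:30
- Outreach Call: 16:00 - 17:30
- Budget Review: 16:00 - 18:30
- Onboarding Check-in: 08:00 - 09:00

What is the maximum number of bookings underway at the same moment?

Sort all start/end points and keep a running count:
07:00 start Hiring Demo → 1
08:00 start Onboarding Check-in → 2
09:00 end Onboarding Check-in → 1
09:30 end Hiring Demo → 0
15:00 start Pricing Huddle → 1
16:00 start Budget Review → 2
16:00 start Outreach Call → 3
16:30 end Pricing Huddle → 2
17:30 end Outreach Call → 1
18:30 end Budget Review → 0
Peak is 3, at 16:00 (Budget Review, Outreach Call, Pricing Huddle).

3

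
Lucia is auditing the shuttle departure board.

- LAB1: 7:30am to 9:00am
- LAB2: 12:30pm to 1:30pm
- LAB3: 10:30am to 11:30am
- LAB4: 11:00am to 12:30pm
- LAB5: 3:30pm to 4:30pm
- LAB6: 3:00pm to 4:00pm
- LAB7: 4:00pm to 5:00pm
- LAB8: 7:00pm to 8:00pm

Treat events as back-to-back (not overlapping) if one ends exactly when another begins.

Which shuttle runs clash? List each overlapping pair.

Sorted by start: LAB1, LAB3, LAB4, LAB2, LAB6, LAB5, LAB7, LAB8.
LAB3 starts after LAB1 ends — done with LAB1.
LAB4 starts before LAB3 ends → LAB3 and LAB4 overlap.
LAB2 starts after LAB3 ends — done with LAB3.
LAB2 starts exactly when LAB4 ends (back-to-back, no overlap) — done with LAB4.
LAB6 starts after LAB2 ends — done with LAB2.
LAB5 starts before LAB6 ends → LAB6 and LAB5 overlap.
LAB7 starts exactly when LAB6 ends (back-to-back, no overlap) — done with LAB6.
LAB7 starts before LAB5 ends → LAB5 and LAB7 overlap.
LAB8 starts after LAB5 ends.
LAB8 starts after LAB7 ends.

LAB3 & LAB4, LAB5 & LAB6, LAB5 & LAB7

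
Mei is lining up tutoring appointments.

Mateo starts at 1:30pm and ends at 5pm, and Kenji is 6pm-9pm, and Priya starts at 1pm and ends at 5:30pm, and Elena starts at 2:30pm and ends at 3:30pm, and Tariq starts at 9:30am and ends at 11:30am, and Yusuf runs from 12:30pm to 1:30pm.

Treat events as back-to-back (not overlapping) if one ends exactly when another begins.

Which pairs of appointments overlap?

Sorted by start: Tariq, Yusuf, Priya, Mateo, Elena, Kenji.
Yusuf starts after Tariq ends, so nothing later overlaps Tariq either.
Priya starts before Yusuf ends → Yusuf and Priya overlap.
Mateo starts exactly when Yusuf ends (back-to-back, no overlap), so nothing later overlaps Yusuf either.
Mateo starts before Priya ends → Priya and Mateo overlap.
Elena starts before Priya ends → Priya and Elena overlap.
Kenji starts after Priya ends.
Elena starts before Mateo ends → Mateo and Elena overlap.
Kenji starts after Mateo ends.
Kenji starts after Elena ends.

Elena & Mateo, Elena & Priya, Mateo & Priya, Priya & Yusuf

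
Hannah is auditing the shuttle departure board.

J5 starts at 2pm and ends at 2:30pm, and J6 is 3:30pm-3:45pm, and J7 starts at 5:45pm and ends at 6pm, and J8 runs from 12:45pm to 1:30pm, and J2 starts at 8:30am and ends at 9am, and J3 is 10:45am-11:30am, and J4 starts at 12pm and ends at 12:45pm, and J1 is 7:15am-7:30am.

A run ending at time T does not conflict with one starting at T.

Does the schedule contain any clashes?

No

Check each pair: they overlap iff neither finishes before the other starts.
Sorted by start: J1, J2, J3, J4, J8, J5, J6, J7.
J2 starts after J1 ends; J1 is clear from here.
J3 starts after J2 ends; J2 is clear from here.
J4 starts after J3 ends; J3 is clear from here.
J8 starts exactly when J4 ends (back-to-back, no overlap); J4 is clear from here.
J5 starts after J8 ends; J8 is clear from here.
J6 starts after J5 ends; J5 is clear from here.
J7 starts after J6 ends.
Every pair is clear; the schedule has no overlaps.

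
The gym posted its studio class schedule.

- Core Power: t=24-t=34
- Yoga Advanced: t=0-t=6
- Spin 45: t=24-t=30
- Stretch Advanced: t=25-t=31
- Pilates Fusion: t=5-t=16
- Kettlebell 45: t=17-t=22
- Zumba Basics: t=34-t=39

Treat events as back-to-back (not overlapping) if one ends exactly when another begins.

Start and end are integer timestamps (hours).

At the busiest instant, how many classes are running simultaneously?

3

Walk through starts and ends in time order (an end at T is processed before a start at T):
t=0 start Yoga Advanced → 1
t=5 start Pilates Fusion → 2
t=6 end Yoga Advanced → 1
t=16 end Pilates Fusion → 0
t=17 start Kettlebell 45 → 1
t=22 end Kettlebell 45 → 0
t=24 start Core Power → 1
t=24 start Spin 45 → 2
t=25 start Stretch Advanced → 3
t=30 end Spin 45 → 2
t=31 end Stretch Advanced → 1
t=34 end Core Power → 0
t=34 start Zumba Basics → 1
t=39 end Zumba Basics → 0
Peak is 3, at t=25 (Core Power, Spin 45, Stretch Advanced).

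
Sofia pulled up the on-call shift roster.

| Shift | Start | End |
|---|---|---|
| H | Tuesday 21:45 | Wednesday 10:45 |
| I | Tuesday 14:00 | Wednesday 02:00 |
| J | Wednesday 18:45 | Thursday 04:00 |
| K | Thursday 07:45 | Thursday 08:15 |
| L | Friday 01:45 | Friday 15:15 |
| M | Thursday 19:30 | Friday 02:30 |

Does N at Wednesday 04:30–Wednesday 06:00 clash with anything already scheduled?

Yes — it overlaps H

I: ends Wednesday 02:00 at or before N starts Wednesday 04:30 → clear.
H: starts Tuesday 21:45 before N ends Wednesday 06:00, and ends Wednesday 10:45 after N starts Wednesday 04:30 → overlap.
J: starts Wednesday 18:45 at or after N ends Wednesday 06:00 → clear.
K: starts Thursday 07:45 at or after N ends Wednesday 06:00 → clear.
M: starts Thursday 19:30 at or after N ends Wednesday 06:00 → clear.
L: starts Friday 01:45 at or after N ends Wednesday 06:00 → clear.
N overlaps H.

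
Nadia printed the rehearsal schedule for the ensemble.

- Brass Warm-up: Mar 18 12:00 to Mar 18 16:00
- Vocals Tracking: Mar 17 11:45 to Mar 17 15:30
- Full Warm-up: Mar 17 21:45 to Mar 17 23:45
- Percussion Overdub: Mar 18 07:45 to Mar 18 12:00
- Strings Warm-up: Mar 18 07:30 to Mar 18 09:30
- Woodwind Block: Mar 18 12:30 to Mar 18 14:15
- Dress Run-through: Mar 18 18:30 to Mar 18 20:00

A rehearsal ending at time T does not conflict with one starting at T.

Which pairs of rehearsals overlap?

Sorted by start: Vocals Tracking, Full Warm-up, Strings Warm-up, Percussion Overdub, Brass Warm-up, Woodwind Block, Dress Run-through.
Full Warm-up starts after Vocals Tracking ends — done with Vocals Tracking.
Strings Warm-up starts after Full Warm-up ends — done with Full Warm-up.
Percussion Overdub starts before Strings Warm-up ends → Strings Warm-up and Percussion Overdub overlap.
Brass Warm-up starts after Strings Warm-up ends — done with Strings Warm-up.
Brass Warm-up starts exactly when Percussion Overdub ends (back-to-back, no overlap) — done with Percussion Overdub.
Woodwind Block starts before Brass Warm-up ends → Brass Warm-up and Woodwind Block overlap.
Dress Run-through starts after Brass Warm-up ends.
Dress Run-through starts after Woodwind Block ends.

Brass Warm-up & Woodwind Block, Percussion Overdub & Strings Warm-up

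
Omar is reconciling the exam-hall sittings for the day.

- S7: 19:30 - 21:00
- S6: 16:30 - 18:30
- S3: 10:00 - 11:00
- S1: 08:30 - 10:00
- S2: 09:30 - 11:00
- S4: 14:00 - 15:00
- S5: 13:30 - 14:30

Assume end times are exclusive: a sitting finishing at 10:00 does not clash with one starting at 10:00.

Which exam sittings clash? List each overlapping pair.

Two intervals overlap when each starts before the other ends.
Sorted by start: S1, S2, S3, S5, S4, S6, S7.
S2 starts before S1 ends → S1 and S2 overlap.
S3 starts exactly when S1 ends (back-to-back, no overlap), so S1 has no further overlaps.
S3 starts before S2 ends → S2 and S3 overlap.
S5 starts after S2 ends, so S2 has no further overlaps.
S5 starts after S3 ends, so S3 has no further overlaps.
S4 starts before S5 ends → S5 and S4 overlap.
S6 starts after S5 ends, so S5 has no further overlaps.
S6 starts after S4 ends, so S4 has no further overlaps.
S7 starts after S6 ends.

S1 & S2, S2 & S3, S4 & S5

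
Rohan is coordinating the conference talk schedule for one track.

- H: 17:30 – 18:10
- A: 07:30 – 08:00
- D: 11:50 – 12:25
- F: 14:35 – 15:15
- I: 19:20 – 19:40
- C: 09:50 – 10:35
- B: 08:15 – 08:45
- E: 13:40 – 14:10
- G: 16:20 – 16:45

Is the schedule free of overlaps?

Sorted by start: A, B, C, D, E, F, G, H, I.
B starts after A ends; A is clear from here.
C starts after B ends; B is clear from here.
D starts after C ends; C is clear from here.
E starts after D ends; D is clear from here.
F starts after E ends; E is clear from here.
G starts after F ends; F is clear from here.
H starts after G ends; G is clear from here.
I starts after H ends.
Every pair is clear; the schedule has no overlaps.

Yes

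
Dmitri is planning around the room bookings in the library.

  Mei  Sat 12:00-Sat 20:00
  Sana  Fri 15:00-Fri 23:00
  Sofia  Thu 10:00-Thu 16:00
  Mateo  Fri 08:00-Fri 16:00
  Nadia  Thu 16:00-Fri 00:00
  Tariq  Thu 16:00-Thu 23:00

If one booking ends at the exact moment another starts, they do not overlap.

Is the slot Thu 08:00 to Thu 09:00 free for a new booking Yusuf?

Yes — the slot is free

Sofia: starts Thu 10:00 at or after Yusuf ends Thu 09:00 → clear.
Tariq: starts Thu 16:00 at or after Yusuf ends Thu 09:00 → clear.
Nadia: starts Thu 16:00 at or after Yusuf ends Thu 09:00 → clear.
Mateo: starts Fri 08:00 at or after Yusuf ends Thu 09:00 → clear.
Sana: starts Fri 15:00 at or after Yusuf ends Thu 09:00 → clear.
Mei: starts Sat 12:00 at or after Yusuf ends Thu 09:00 → clear.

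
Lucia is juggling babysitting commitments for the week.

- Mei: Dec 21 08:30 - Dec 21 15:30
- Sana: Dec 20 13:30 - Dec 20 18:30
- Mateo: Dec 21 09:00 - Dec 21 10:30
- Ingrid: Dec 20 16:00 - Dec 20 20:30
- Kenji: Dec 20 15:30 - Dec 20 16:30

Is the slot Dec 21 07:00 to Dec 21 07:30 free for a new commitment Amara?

Sana: ends Dec 20 18:30 at or before Amara starts Dec 21 07:00 → clear.
Kenji: ends Dec 20 16:30 at or before Amara starts Dec 21 07:00 → clear.
Ingrid: ends Dec 20 20:30 at or before Amara starts Dec 21 07:00 → clear.
Mei: starts Dec 21 08:30 at or after Amara ends Dec 21 07:30 → clear.
Mateo: starts Dec 21 09:00 at or after Amara ends Dec 21 07:30 → clear.

Yes — the slot is free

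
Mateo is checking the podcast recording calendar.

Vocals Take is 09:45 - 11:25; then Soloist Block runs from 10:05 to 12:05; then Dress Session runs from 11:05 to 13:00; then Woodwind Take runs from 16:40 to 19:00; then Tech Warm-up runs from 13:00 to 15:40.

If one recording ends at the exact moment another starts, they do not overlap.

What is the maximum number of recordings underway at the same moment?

Sort all start/end points and keep a running count:
09:45 start Vocals Take → 1
10:05 start Soloist Block → 2
11:05 start Dress Session → 3
11:25 end Vocals Take → 2
12:05 end Soloist Block → 1
13:00 end Dress Session → 0
13:00 start Tech Warm-up → 1
15:40 end Tech Warm-up → 0
16:40 start Woodwind Take → 1
19:00 end Woodwind Take → 0
Peak is 3, at 11:05 (Dress Session, Soloist Block, Vocals Take).

3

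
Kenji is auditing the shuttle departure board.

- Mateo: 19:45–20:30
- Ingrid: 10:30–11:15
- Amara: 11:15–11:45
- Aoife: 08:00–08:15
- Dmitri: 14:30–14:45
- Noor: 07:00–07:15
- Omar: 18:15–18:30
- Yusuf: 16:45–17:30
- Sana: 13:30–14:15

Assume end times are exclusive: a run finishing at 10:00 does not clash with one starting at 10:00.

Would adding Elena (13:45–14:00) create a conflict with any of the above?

Noor: ends 07:15 at or before Elena starts 13:45 → clear.
Aoife: ends 08:15 at or before Elena starts 13:45 → clear.
Ingrid: ends 11:15 at or before Elena starts 13:45 → clear.
Amara: ends 11:45 at or before Elena starts 13:45 → clear.
Sana: starts 13:30 before Elena ends 14:00, and ends 14:15 after Elena starts 13:45 → overlap.
Dmitri: starts 14:30 at or after Elena ends 14:00 → clear.
Yusuf: starts 16:45 at or after Elena ends 14:00 → clear.
Omar: starts 18:15 at or after Elena ends 14:00 → clear.
Mateo: starts 19:45 at or after Elena ends 14:00 → clear.
Elena overlaps Sana.

Yes — it overlaps Sana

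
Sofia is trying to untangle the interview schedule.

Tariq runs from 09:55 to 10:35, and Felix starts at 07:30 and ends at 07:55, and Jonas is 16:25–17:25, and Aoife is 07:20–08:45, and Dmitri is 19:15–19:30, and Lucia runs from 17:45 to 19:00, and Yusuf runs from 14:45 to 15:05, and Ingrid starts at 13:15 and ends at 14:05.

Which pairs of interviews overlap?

Check each pair: they overlap iff neither finishes before the other starts.
Sorted by start: Aoife, Felix, Tariq, Ingrid, Yusuf, Jonas, Lucia, Dmitri.
Felix starts before Aoife ends → Aoife and Felix overlap.
Tariq starts after Aoife ends, so Aoife has no further overlaps.
Tariq starts after Felix ends, so Felix has no further overlaps.
Ingrid starts after Tariq ends, so Tariq has no further overlaps.
Yusuf starts after Ingrid ends, so Ingrid has no further overlaps.
Jonas starts after Yusuf ends, so Yusuf has no further overlaps.
Lucia starts after Jonas ends, so Jonas has no further overlaps.
Dmitri starts after Lucia ends.

Aoife & Felix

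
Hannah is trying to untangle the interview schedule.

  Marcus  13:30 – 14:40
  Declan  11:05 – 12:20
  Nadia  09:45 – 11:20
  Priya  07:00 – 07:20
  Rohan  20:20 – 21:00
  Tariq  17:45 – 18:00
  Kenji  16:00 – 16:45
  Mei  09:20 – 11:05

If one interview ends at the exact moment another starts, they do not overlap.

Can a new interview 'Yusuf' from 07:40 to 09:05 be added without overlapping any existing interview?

Priya: ends 07:20 at or before Yusuf starts 07:40 → clear.
Mei: starts 09:20 at or after Yusuf ends 09:05 → clear.
Nadia: starts 09:45 at or after Yusuf ends 09:05 → clear.
Declan: starts 11:05 at or after Yusuf ends 09:05 → clear.
Marcus: starts 13:30 at or after Yusuf ends 09:05 → clear.
Kenji: starts 16:00 at or after Yusuf ends 09:05 → clear.
Tariq: starts 17:45 at or after Yusuf ends 09:05 → clear.
Rohan: starts 20:20 at or after Yusuf ends 09:05 → clear.

Yes — the slot is free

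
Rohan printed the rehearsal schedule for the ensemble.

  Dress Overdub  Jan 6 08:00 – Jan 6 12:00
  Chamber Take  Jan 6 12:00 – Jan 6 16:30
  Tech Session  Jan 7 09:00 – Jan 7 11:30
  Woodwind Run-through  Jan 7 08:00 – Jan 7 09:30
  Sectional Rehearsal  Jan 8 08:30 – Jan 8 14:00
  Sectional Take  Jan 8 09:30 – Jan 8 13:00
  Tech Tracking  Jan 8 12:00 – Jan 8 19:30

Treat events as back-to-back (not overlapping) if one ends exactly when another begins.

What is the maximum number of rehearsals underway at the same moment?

3

Sweep the timeline, counting +1 at each start and −1 at each end (ends before starts at a tie):
Jan 6 08:00 start Dress Overdub → 1
Jan 6 12:00 end Dress Overdub → 0
Jan 6 12:00 start Chamber Take → 1
Jan 6 16:30 end Chamber Take → 0
Jan 7 08:00 start Woodwind Run-through → 1
Jan 7 09:00 start Tech Session → 2
Jan 7 09:30 end Woodwind Run-through → 1
Jan 7 11:30 end Tech Session → 0
Jan 8 08:30 start Sectional Rehearsal → 1
Jan 8 09:30 start Sectional Take → 2
Jan 8 12:00 start Tech Tracking → 3
Jan 8 13:00 end Sectional Take → 2
Jan 8 14:00 end Sectional Rehearsal → 1
Jan 8 19:30 end Tech Tracking → 0
Peak is 3, at Jan 8 12:00 (Sectional Rehearsal, Sectional Take, Tech Tracking).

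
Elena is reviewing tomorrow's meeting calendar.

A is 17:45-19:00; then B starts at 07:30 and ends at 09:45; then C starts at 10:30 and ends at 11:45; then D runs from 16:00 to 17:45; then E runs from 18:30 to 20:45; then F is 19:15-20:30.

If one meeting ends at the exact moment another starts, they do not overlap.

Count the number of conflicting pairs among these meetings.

Two intervals overlap when each starts before the other ends.
Sorted by start: B, C, D, A, E, F.
C starts after B ends, so nothing later overlaps B either.
D starts after C ends, so nothing later overlaps C either.
A starts exactly when D ends (back-to-back, no overlap), so nothing later overlaps D either.
E starts before A ends → A and E overlap.
F starts after A ends.
F starts before E ends → E and F overlap.
Overlapping pairs: A & E, E & F — 2 in total.

2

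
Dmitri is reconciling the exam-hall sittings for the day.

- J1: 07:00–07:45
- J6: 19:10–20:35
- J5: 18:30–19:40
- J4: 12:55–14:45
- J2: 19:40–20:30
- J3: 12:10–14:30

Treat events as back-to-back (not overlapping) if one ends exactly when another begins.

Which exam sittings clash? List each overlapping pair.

Check each pair: they overlap iff neither finishes before the other starts.
Sorted by start: J1, J3, J4, J5, J6, J2.
J3 starts after J1 ends, so J1 has no further overlaps.
J4 starts before J3 ends → J3 and J4 overlap.
J5 starts after J3 ends, so J3 has no further overlaps.
J5 starts after J4 ends, so J4 has no further overlaps.
J6 starts before J5 ends → J5 and J6 overlap.
J2 starts exactly when J5 ends (back-to-back, no overlap).
J2 starts before J6 ends → J6 and J2 overlap.

J2 & J6, J3 & J4, J5 & J6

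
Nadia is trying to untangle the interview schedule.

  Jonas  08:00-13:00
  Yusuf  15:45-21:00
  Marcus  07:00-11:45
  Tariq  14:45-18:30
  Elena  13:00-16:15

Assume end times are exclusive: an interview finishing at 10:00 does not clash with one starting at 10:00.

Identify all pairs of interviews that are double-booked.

Two intervals overlap when each starts before the other ends.
Sorted by start: Marcus, Jonas, Elena, Tariq, Yusuf.
Jonas starts before Marcus ends → Marcus and Jonas overlap.
Elena starts after Marcus ends; Marcus is clear from here.
Elena starts exactly when Jonas ends (back-to-back, no overlap); Jonas is clear from here.
Tariq starts before Elena ends → Elena and Tariq overlap.
Yusuf starts before Elena ends → Elena and Yusuf overlap.
Yusuf starts before Tariq ends → Tariq and Yusuf overlap.

Elena & Tariq, Elena & Yusuf, Jonas & Marcus, Tariq & Yusuf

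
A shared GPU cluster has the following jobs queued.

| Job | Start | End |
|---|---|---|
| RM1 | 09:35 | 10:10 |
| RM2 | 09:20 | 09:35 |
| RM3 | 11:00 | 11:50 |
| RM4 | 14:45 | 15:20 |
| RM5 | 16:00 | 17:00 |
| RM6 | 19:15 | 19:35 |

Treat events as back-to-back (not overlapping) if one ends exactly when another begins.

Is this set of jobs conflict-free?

Sorted by start: RM2, RM1, RM3, RM4, RM5, RM6.
RM1 starts exactly when RM2 ends (back-to-back, no overlap), so nothing later overlaps RM2 either.
RM3 starts after RM1 ends, so nothing later overlaps RM1 either.
RM4 starts after RM3 ends, so nothing later overlaps RM3 either.
RM5 starts after RM4 ends, so nothing later overlaps RM4 either.
RM6 starts after RM5 ends.
Every pair is clear; the schedule has no overlaps.

Yes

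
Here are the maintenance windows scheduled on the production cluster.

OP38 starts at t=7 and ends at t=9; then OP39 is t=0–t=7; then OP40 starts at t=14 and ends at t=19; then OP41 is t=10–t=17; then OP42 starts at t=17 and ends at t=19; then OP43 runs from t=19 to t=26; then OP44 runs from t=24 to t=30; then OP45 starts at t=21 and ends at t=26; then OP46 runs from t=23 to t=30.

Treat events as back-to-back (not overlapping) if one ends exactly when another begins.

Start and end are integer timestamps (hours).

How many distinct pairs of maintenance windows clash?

8

Sorted by start: OP39, OP38, OP41, OP40, OP42, OP43, OP45, OP46, OP44.
OP38 starts exactly when OP39 ends (back-to-back, no overlap) — done with OP39.
OP41 starts after OP38 ends — done with OP38.
OP40 starts before OP41 ends → OP41 and OP40 overlap.
OP42 starts exactly when OP41 ends (back-to-back, no overlap) — done with OP41.
OP42 starts before OP40 ends → OP40 and OP42 overlap.
OP43 starts exactly when OP40 ends (back-to-back, no overlap) — done with OP40.
OP43 starts exactly when OP42 ends (back-to-back, no overlap) — done with OP42.
OP45 starts before OP43 ends → OP43 and OP45 overlap.
OP46 starts before OP43 ends → OP43 and OP46 overlap.
OP44 starts before OP43 ends → OP43 and OP44 overlap.
OP46 starts before OP45 ends → OP45 and OP46 overlap.
OP44 starts before OP45 ends → OP45 and OP44 overlap.
OP44 starts before OP46 ends → OP46 and OP44 overlap.
Overlapping pairs: OP40 & OP41, OP40 & OP42, OP43 & OP44, OP43 & OP45, OP43 & OP46, OP44 & OP45, OP44 & OP46, OP45 & OP46 — 8 in total.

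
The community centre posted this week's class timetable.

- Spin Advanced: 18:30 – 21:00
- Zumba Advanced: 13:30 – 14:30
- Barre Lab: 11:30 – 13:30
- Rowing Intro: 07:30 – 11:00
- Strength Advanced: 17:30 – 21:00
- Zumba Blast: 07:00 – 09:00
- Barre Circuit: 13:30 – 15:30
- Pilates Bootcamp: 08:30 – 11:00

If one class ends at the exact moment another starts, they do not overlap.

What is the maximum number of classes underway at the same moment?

Sort all start/end points and keep a running count:
07:00 start Zumba Blast → 1
07:30 start Rowing Intro → 2
08:30 start Pilates Bootcamp → 3
09:00 end Zumba Blast → 2
11:00 end Pilates Bootcamp → 1
11:00 end Rowing Intro → 0
11:30 start Barre Lab → 1
13:30 end Barre Lab → 0
13:30 start Barre Circuit → 1
13:30 start Zumba Advanced → 2
14:30 end Zumba Advanced → 1
15:30 end Barre Circuit → 0
17:30 start Strength Advanced → 1
18:30 start Spin Advanced → 2
21:00 end Spin Advanced → 1
21:00 end Strength Advanced → 0
Peak is 3, at 08:30 (Pilates Bootcamp, Rowing Intro, Zumba Blast).

3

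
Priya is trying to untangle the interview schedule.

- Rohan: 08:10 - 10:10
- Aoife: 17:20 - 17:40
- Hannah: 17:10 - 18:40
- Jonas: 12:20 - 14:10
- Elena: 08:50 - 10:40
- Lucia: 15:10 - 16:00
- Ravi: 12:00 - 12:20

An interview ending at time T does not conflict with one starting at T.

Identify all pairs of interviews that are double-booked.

Aoife & Hannah, Elena & Rohan

Sorted by start: Rohan, Elena, Ravi, Jonas, Lucia, Hannah, Aoife.
Elena starts before Rohan ends → Rohan and Elena overlap.
Ravi starts after Rohan ends, so nothing later overlaps Rohan either.
Ravi starts after Elena ends, so nothing later overlaps Elena either.
Jonas starts exactly when Ravi ends (back-to-back, no overlap), so nothing later overlaps Ravi either.
Lucia starts after Jonas ends, so nothing later overlaps Jonas either.
Hannah starts after Lucia ends, so nothing later overlaps Lucia either.
Aoife starts before Hannah ends → Hannah and Aoife overlap.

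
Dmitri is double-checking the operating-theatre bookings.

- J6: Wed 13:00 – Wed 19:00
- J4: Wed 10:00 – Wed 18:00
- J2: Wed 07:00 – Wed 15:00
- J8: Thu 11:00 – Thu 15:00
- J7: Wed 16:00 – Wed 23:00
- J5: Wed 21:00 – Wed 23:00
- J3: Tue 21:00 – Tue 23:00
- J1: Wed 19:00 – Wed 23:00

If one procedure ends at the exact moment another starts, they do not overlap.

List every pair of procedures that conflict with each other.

J1 & J5, J1 & J7, J2 & J4, J2 & J6, J4 & J6, J4 & J7, J5 & J7, J6 & J7

Two intervals overlap when each starts before the other ends.
Sorted by start: J3, J2, J4, J6, J7, J1, J5, J8.
J2 starts after J3 ends; J3 is clear from here.
J4 starts before J2 ends → J2 and J4 overlap.
J6 starts before J2 ends → J2 and J6 overlap.
J7 starts after J2 ends; J2 is clear from here.
J6 starts before J4 ends → J4 and J6 overlap.
J7 starts before J4 ends → J4 and J7 overlap.
J1 starts after J4 ends; J4 is clear from here.
J7 starts before J6 ends → J6 and J7 overlap.
J1 starts exactly when J6 ends (back-to-back, no overlap); J6 is clear from here.
J1 starts before J7 ends → J7 and J1 overlap.
J5 starts before J7 ends → J7 and J5 overlap.
J8 starts after J7 ends.
J5 starts before J1 ends → J1 and J5 overlap.
J8 starts after J1 ends.
J8 starts after J5 ends.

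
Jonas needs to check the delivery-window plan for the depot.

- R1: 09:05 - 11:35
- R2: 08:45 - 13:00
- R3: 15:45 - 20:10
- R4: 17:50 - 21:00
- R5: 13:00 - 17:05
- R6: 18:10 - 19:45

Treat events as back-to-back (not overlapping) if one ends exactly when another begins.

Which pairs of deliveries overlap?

R1 & R2, R3 & R4, R3 & R5, R3 & R6, R4 & R6

Check each pair: they overlap iff neither finishes before the other starts.
Sorted by start: R2, R1, R5, R3, R4, R6.
R1 starts before R2 ends → R2 and R1 overlap.
R5 starts exactly when R2 ends (back-to-back, no overlap), so R2 has no further overlaps.
R5 starts after R1 ends, so R1 has no further overlaps.
R3 starts before R5 ends → R5 and R3 overlap.
R4 starts after R5 ends, so R5 has no further overlaps.
R4 starts before R3 ends → R3 and R4 overlap.
R6 starts before R3 ends → R3 and R6 overlap.
R6 starts before R4 ends → R4 and R6 overlap.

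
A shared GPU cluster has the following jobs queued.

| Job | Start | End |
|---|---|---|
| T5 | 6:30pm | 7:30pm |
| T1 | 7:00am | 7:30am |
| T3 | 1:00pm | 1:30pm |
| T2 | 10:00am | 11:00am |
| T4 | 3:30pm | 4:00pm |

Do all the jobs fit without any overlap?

Yes

Sorted by start: T1, T2, T3, T4, T5.
T2 starts after T1 ends — done with T1.
T3 starts after T2 ends — done with T2.
T4 starts after T3 ends — done with T3.
T5 starts after T4 ends.
Every pair is clear; the schedule has no overlaps.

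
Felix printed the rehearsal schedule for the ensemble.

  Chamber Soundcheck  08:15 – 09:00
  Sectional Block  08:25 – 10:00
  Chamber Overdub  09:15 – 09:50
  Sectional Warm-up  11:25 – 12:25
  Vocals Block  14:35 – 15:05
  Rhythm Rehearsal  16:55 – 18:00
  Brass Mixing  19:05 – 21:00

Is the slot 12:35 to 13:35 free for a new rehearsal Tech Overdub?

Yes — the slot is free

Chamber Soundcheck: ends 09:00 at or before Tech Overdub starts 12:35 → clear.
Sectional Block: ends 10:00 at or before Tech Overdub starts 12:35 → clear.
Chamber Overdub: ends 09:50 at or before Tech Overdub starts 12:35 → clear.
Sectional Warm-up: ends 12:25 at or before Tech Overdub starts 12:35 → clear.
Vocals Block: starts 14:35 at or after Tech Overdub ends 13:35 → clear.
Rhythm Rehearsal: starts 16:55 at or after Tech Overdub ends 13:35 → clear.
Brass Mixing: starts 19:05 at or after Tech Overdub ends 13:35 → clear.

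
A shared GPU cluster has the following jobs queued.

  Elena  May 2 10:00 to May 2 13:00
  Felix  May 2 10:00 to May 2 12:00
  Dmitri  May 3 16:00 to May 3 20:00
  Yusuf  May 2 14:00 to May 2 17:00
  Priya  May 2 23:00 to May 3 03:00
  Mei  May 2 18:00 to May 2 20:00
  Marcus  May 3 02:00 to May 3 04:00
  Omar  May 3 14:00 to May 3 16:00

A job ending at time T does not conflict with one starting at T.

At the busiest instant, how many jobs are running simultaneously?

2

Walk through starts and ends in time order (an end at T is processed before a start at T):
May 2 10:00 start Elena → 1
May 2 10:00 start Felix → 2
May 2 12:00 end Felix → 1
May 2 13:00 end Elena → 0
May 2 14:00 start Yusuf → 1
May 2 17:00 end Yusuf → 0
May 2 18:00 start Mei → 1
May 2 20:00 end Mei → 0
May 2 23:00 start Priya → 1
May 3 02:00 start Marcus → 2
May 3 03:00 end Priya → 1
May 3 04:00 end Marcus → 0
May 3 14:00 start Omar → 1
May 3 16:00 end Omar → 0
May 3 16:00 start Dmitri → 1
May 3 20:00 end Dmitri → 0
Peak is 2, at May 2 10:00 (Elena, Felix).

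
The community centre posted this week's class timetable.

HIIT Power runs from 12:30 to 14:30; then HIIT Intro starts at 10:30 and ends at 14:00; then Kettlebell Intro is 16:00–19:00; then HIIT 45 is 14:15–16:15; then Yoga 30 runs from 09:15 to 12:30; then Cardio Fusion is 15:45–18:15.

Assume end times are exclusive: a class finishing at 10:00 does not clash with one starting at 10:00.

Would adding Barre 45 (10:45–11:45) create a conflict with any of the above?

Yes — it overlaps HIIT Intro, Yoga 30

Yoga 30: starts 09:15 before Barre 45 ends 11:45, and ends 12:30 after Barre 45 starts 10:45 → overlap.
HIIT Intro: starts 10:30 before Barre 45 ends 11:45, and ends 14:00 after Barre 45 starts 10:45 → overlap.
HIIT Power: starts 12:30 at or after Barre 45 ends 11:45 → clear.
HIIT 45: starts 14:15 at or after Barre 45 ends 11:45 → clear.
Cardio Fusion: starts 15:45 at or after Barre 45 ends 11:45 → clear.
Kettlebell Intro: starts 16:00 at or after Barre 45 ends 11:45 → clear.
Barre 45 overlaps HIIT Intro, Yoga 30.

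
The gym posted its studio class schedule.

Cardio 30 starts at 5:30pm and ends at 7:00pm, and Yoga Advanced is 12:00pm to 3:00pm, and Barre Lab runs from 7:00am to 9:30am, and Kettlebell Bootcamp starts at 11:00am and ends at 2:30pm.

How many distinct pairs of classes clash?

Sorted by start: Barre Lab, Kettlebell Bootcamp, Yoga Advanced, Cardio 30.
Kettlebell Bootcamp starts after Barre Lab ends; Barre Lab is clear from here.
Yoga Advanced starts before Kettlebell Bootcamp ends → Kettlebell Bootcamp and Yoga Advanced overlap.
Cardio 30 starts after Kettlebell Bootcamp ends.
Cardio 30 starts after Yoga Advanced ends.
Overlapping pairs: Kettlebell Bootcamp & Yoga Advanced — 1 in total.

1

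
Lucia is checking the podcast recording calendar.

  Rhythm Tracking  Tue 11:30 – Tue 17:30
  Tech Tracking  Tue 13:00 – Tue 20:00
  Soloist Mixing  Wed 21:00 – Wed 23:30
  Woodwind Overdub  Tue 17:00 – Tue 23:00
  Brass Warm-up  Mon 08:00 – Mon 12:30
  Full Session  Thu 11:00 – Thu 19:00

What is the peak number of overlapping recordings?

Sort all start/end points and keep a running count:
Mon 08:00 start Brass Warm-up → 1
Mon 12:30 end Brass Warm-up → 0
Tue 11:30 start Rhythm Tracking → 1
Tue 13:00 start Tech Tracking → 2
Tue 17:00 start Woodwind Overdub → 3
Tue 17:30 end Rhythm Tracking → 2
Tue 20:00 end Tech Tracking → 1
Tue 23:00 end Woodwind Overdub → 0
Wed 21:00 start Soloist Mixing → 1
Wed 23:30 end Soloist Mixing → 0
Thu 11:00 start Full Session → 1
Thu 19:00 end Full Session → 0
Peak is 3, at Tue 17:00 (Rhythm Tracking, Tech Tracking, Woodwind Overdub).

3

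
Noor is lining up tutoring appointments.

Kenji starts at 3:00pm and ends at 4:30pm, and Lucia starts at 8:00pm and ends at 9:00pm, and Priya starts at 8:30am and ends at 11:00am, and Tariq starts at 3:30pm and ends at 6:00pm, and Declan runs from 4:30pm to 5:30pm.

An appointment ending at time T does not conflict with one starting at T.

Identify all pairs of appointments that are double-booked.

Declan & Tariq, Kenji & Tariq

Sorted by start: Priya, Kenji, Tariq, Declan, Lucia.
Kenji starts after Priya ends, so nothing later overlaps Priya either.
Tariq starts before Kenji ends → Kenji and Tariq overlap.
Declan starts exactly when Kenji ends (back-to-back, no overlap), so nothing later overlaps Kenji either.
Declan starts before Tariq ends → Tariq and Declan overlap.
Lucia starts after Tariq ends.
Lucia starts after Declan ends.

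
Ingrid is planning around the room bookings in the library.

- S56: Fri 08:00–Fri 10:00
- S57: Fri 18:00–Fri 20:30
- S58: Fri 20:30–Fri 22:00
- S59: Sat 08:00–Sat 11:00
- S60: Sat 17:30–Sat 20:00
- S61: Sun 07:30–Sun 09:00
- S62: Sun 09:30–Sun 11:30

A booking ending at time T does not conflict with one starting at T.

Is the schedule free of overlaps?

Two intervals overlap when each starts before the other ends.
Sorted by start: S56, S57, S58, S59, S60, S61, S62.
S57 starts after S56 ends — done with S56.
S58 starts exactly when S57 ends (back-to-back, no overlap) — done with S57.
S59 starts after S58 ends — done with S58.
S60 starts after S59 ends — done with S59.
S61 starts after S60 ends — done with S60.
S62 starts after S61 ends.
Every pair is clear; the schedule has no overlaps.

Yes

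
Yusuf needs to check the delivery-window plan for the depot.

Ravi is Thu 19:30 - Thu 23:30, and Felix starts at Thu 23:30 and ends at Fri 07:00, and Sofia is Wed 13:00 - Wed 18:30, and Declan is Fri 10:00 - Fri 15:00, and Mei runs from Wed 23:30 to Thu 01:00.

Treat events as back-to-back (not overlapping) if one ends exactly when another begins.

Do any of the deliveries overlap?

Sorted by start: Sofia, Mei, Ravi, Felix, Declan.
Mei starts after Sofia ends — done with Sofia.
Ravi starts after Mei ends — done with Mei.
Felix starts exactly when Ravi ends (back-to-back, no overlap) — done with Ravi.
Declan starts after Felix ends.
Every pair is clear; the schedule has no overlaps.

No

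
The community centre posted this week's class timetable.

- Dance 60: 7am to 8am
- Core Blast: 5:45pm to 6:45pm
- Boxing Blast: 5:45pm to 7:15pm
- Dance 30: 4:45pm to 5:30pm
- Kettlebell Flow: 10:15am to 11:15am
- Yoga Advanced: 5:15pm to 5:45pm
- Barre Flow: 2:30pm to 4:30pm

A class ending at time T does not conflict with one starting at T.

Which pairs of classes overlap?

Sorted by start: Dance 60, Kettlebell Flow, Barre Flow, Dance 30, Yoga Advanced, Boxing Blast, Core Blast.
Kettlebell Flow starts after Dance 60 ends, so nothing later overlaps Dance 60 either.
Barre Flow starts after Kettlebell Flow ends, so nothing later overlaps Kettlebell Flow either.
Dance 30 starts after Barre Flow ends, so nothing later overlaps Barre Flow either.
Yoga Advanced starts before Dance 30 ends → Dance 30 and Yoga Advanced overlap.
Boxing Blast starts after Dance 30 ends, so nothing later overlaps Dance 30 either.
Boxing Blast starts exactly when Yoga Advanced ends (back-to-back, no overlap), so nothing later overlaps Yoga Advanced either.
Core Blast starts before Boxing Blast ends → Boxing Blast and Core Blast overlap.

Boxing Blast & Core Blast, Dance 30 & Yoga Advanced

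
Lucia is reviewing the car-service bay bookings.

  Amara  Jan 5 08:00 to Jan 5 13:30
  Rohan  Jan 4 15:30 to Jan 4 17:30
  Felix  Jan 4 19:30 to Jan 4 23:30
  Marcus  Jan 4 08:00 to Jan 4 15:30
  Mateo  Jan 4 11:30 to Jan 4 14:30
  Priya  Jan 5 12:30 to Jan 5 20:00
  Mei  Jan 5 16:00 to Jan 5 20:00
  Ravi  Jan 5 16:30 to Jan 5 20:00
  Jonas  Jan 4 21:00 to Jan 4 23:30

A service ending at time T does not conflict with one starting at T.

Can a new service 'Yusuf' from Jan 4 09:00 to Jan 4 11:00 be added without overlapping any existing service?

Marcus: starts Jan 4 08:00 before Yusuf ends Jan 4 11:00, and ends Jan 4 15:30 after Yusuf starts Jan 4 09:00 → overlap.
Mateo: starts Jan 4 11:30 at or after Yusuf ends Jan 4 11:00 → clear.
Rohan: starts Jan 4 15:30 at or after Yusuf ends Jan 4 11:00 → clear.
Felix: starts Jan 4 19:30 at or after Yusuf ends Jan 4 11:00 → clear.
Jonas: starts Jan 4 21:00 at or after Yusuf ends Jan 4 11:00 → clear.
Amara: starts Jan 5 08:00 at or after Yusuf ends Jan 4 11:00 → clear.
Priya: starts Jan 5 12:30 at or after Yusuf ends Jan 4 11:00 → clear.
Mei: starts Jan 5 16:00 at or after Yusuf ends Jan 4 11:00 → clear.
Ravi: starts Jan 5 16:30 at or after Yusuf ends Jan 4 11:00 → clear.
Yusuf overlaps Marcus.

No — it overlaps Marcus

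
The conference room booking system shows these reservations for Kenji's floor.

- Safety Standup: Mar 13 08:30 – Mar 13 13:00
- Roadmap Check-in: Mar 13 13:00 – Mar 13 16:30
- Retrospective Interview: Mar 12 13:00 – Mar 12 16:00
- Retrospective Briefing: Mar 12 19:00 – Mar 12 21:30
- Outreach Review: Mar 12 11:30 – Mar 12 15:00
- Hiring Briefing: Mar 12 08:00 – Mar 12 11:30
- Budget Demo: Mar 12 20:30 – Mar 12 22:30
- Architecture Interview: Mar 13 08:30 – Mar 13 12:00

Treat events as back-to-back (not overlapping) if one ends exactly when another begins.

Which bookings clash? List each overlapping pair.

Architecture Interview & Safety Standup, Budget Demo & Retrospective Briefing, Outreach Review & Retrospective Interview

Sorted by start: Hiring Briefing, Outreach Review, Retrospective Interview, Retrospective Briefing, Budget Demo, Architecture Interview, Safety Standup, Roadmap Check-in.
Outreach Review starts exactly when Hiring Briefing ends (back-to-back, no overlap), so nothing later overlaps Hiring Briefing either.
Retrospective Interview starts before Outreach Review ends → Outreach Review and Retrospective Interview overlap.
Retrospective Briefing starts after Outreach Review ends, so nothing later overlaps Outreach Review either.
Retrospective Briefing starts after Retrospective Interview ends, so nothing later overlaps Retrospective Interview either.
Budget Demo starts before Retrospective Briefing ends → Retrospective Briefing and Budget Demo overlap.
Architecture Interview starts after Retrospective Briefing ends, so nothing later overlaps Retrospective Briefing either.
Architecture Interview starts after Budget Demo ends, so nothing later overlaps Budget Demo either.
Safety Standup starts before Architecture Interview ends → Architecture Interview and Safety Standup overlap.
Roadmap Check-in starts after Architecture Interview ends.
Roadmap Check-in starts exactly when Safety Standup ends (back-to-back, no overlap).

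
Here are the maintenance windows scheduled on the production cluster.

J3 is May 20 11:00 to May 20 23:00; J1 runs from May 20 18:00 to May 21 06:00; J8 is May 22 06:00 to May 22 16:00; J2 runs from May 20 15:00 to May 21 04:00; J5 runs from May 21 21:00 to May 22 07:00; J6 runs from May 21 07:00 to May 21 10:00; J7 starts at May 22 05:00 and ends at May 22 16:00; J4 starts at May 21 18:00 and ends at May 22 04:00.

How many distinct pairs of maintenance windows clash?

Sorted by start: J3, J2, J1, J6, J4, J5, J7, J8.
J2 starts before J3 ends → J3 and J2 overlap.
J1 starts before J3 ends → J3 and J1 overlap.
J6 starts after J3 ends — done with J3.
J1 starts before J2 ends → J2 and J1 overlap.
J6 starts after J2 ends — done with J2.
J6 starts after J1 ends — done with J1.
J4 starts after J6 ends — done with J6.
J5 starts before J4 ends → J4 and J5 overlap.
J7 starts after J4 ends — done with J4.
J7 starts before J5 ends → J5 and J7 overlap.
J8 starts before J5 ends → J5 and J8 overlap.
J8 starts before J7 ends → J7 and J8 overlap.
Overlapping pairs: J1 & J2, J1 & J3, J2 & J3, J4 & J5, J5 & J7, J5 & J8, J7 & J8 — 7 in total.

7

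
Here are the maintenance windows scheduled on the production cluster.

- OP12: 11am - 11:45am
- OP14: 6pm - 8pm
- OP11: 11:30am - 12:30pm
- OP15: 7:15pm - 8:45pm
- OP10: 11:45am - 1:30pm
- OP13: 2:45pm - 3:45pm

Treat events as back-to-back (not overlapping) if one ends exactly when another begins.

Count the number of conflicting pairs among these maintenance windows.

3

Two intervals overlap when each starts before the other ends.
Sorted by start: OP12, OP11, OP10, OP13, OP14, OP15.
OP11 starts before OP12 ends → OP12 and OP11 overlap.
OP10 starts exactly when OP12 ends (back-to-back, no overlap) — done with OP12.
OP10 starts before OP11 ends → OP11 and OP10 overlap.
OP13 starts after OP11 ends — done with OP11.
OP13 starts after OP10 ends — done with OP10.
OP14 starts after OP13 ends — done with OP13.
OP15 starts before OP14 ends → OP14 and OP15 overlap.
Overlapping pairs: OP10 & OP11, OP11 & OP12, OP14 & OP15 — 3 in total.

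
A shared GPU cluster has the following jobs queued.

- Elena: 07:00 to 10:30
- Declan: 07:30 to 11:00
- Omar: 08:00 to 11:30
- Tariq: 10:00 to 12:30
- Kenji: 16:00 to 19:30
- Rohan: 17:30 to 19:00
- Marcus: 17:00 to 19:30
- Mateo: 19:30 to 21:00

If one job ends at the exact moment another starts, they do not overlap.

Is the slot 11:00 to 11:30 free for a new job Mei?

Elena: ends 10:30 at or before Mei starts 11:00 → clear.
Declan: ends 11:00 at or before Mei starts 11:00 → clear.
Omar: starts 08:00 before Mei ends 11:30, and ends 11:30 after Mei starts 11:00 → overlap.
Tariq: starts 10:00 before Mei ends 11:30, and ends 12:30 after Mei starts 11:00 → overlap.
Kenji: starts 16:00 at or after Mei ends 11:30 → clear.
Marcus: starts 17:00 at or after Mei ends 11:30 → clear.
Rohan: starts 17:30 at or after Mei ends 11:30 → clear.
Mateo: starts 19:30 at or after Mei ends 11:30 → clear.
Mei overlaps Omar, Tariq.

No — it overlaps Omar, Tariq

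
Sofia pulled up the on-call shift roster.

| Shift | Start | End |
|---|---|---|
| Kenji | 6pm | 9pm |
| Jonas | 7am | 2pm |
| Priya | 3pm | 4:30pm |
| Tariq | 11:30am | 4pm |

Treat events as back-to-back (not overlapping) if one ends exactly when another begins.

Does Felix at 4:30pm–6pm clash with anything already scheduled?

Jonas: ends 2pm at or before Felix starts 4:30pm → clear.
Tariq: ends 4pm at or before Felix starts 4:30pm → clear.
Priya: ends 4:30pm at or before Felix starts 4:30pm → clear.
Kenji: starts 6pm at or after Felix ends 6pm → clear.

No — it doesn't clash with anything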